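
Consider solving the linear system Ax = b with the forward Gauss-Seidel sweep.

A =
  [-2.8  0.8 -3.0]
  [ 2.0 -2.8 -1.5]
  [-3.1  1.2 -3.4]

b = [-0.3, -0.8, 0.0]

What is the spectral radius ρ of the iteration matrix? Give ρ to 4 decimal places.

0.8803

Let D = diag(-2.8, -2.8, -3.4); L, U the strict triangles.
GS T = -(D+L)⁻¹U: row 0 first, T[0,1] = -(0.8)/(-2.8) = +0.2857; later rows by forward substitution.
  T[0,:] = [+0.0000 +0.2857 -1.0714]
  T[1,:] = [+0.0000 +0.2041 -1.3010]
  T[2,:] = [+0.0000 -0.1885 +0.5177]
|roots of det(T-λI)|: 0.8803, 0.1585, 0.0000.
ρ = 0.8803; 0.8803 < 1: convergent.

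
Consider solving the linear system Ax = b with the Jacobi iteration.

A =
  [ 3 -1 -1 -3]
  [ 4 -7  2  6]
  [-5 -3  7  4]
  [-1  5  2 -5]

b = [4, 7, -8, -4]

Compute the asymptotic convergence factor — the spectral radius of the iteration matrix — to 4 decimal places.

Split A = D + L + U, D = diag(3, -7, 7, -5).
Jacobi T = -D⁻¹(L+U): T[3,2] = -(2)/(-5) = +0.4000; T[3,3] = 0.
  T[0,:] = [+0.0000  +0.3333  +0.3333  +1.0000]
  T[1,:] = [+0.5714  +0.0000  +0.2857  +0.8571]
  T[2,:] = [+0.7143  +0.4286  +0.0000  -0.5714]
  T[3,:] = [-0.2000  +1.0000  +0.4000  +0.0000]
|λ(T)| sorted: 1.3336, 0.7873, 0.7873, 0.1514.
spectral radius ρ = 1.3336; 1.3336 > 1 ⇒ diverges.

1.3336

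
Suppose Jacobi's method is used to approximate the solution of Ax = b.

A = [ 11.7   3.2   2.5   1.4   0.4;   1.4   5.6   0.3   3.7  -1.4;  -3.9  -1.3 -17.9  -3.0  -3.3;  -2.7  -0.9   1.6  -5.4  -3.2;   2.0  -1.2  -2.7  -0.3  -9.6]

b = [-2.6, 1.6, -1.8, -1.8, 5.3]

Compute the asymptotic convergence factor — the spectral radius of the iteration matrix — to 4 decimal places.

0.6662

A = D + L + U where D = diag(11.7, 5.6, -17.9, -5.4, -9.6).
Jacobi T = -D⁻¹(L+U): T[3,4] = -(-3.2)/(-5.4) = -0.5926; T[3,3] = 0.
  T[0,:] = [+0.0000 -0.2735 -0.2137 -0.1197 -0.0342]
  T[1,:] = [-0.2500 +0.0000 -0.0536 -0.6607 +0.2500]
  T[2,:] = [-0.2179 -0.0726 +0.0000 -0.1676 -0.1844]
  T[3,:] = [-0.5000 -0.1667 +0.2963 +0.0000 -0.5926]
  T[4,:] = [+0.2083 -0.1250 -0.2813 -0.0312 +0.0000]
|eigenvalues of T|: 0.6662, 0.5588, 0.5588, 0.1378, 0.0343.
spectral radius ρ = 0.6662; 0.6662 < 1 ⇒ converges.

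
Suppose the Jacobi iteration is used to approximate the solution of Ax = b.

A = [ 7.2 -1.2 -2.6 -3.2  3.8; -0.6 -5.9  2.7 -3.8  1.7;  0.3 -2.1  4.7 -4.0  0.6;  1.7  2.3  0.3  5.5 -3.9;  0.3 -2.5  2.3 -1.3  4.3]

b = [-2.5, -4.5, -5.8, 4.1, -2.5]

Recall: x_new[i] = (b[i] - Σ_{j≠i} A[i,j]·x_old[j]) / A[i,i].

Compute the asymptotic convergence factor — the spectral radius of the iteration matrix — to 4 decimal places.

Write A = D+L+U with D = diag(7.2, -5.9, 4.7, 5.5, 4.3).
Jacobi T = -D⁻¹(L+U): T[4,3] = -(-1.3)/(4.3) = +0.3023; T[4,4] = 0.
  T[0,:] = [+0.0000  +0.1667  +0.3611  +0.4444  -0.5278]
  T[1,:] = [-0.1017  +0.0000  +0.4576  -0.6441  +0.2881]
  T[2,:] = [-0.0638  +0.4468  +0.0000  +0.8511  -0.1277]
  T[3,:] = [-0.3091  -0.4182  -0.0545  +0.0000  +0.7091]
  T[4,:] = [-0.0698  +0.5814  -0.5349  +0.3023  +0.0000]
eigenvalue magnitudes: 1.2492, 0.7657, 0.7657, 0.4852, 0.1467.
spectral radius ρ = 1.2492; 1.2492 > 1: divergent.

1.2492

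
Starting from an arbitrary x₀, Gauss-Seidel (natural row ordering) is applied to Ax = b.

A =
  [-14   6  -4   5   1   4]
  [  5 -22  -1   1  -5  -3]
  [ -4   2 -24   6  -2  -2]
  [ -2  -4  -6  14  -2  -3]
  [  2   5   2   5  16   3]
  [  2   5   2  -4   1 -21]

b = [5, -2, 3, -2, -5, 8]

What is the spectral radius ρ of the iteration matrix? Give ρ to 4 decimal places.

0.2892

Let D = diag(-14, -22, -24, 14, 16, -21); L, U the strict triangles.
T_GS = -(D+L)⁻¹U: row 0 first, T[0,4] = -(1)/(-14) = +0.0714; later rows by forward substitution.
  T[0,:] = [+0.0000  +0.4286  -0.2857  +0.3571  +0.0714  +0.2857]
  T[1,:] = [+0.0000  +0.0974  -0.1104  +0.1266  -0.2110  -0.0714]
  T[2,:] = [+0.0000  -0.0633  +0.0384  +0.2010  -0.1128  -0.1369]
  T[3,:] = [+0.0000  +0.0619  -0.0559  +0.1734  +0.0444  +0.1760]
  T[4,:] = [+0.0000  -0.0954  +0.0829  -0.1635  +0.0572  -0.2388]
  T[5,:] = [+0.0000  +0.0416  -0.0352  +0.0425  -0.0599  -0.0477]
eigenvalue magnitudes: 0.2892, 0.1149, 0.1045, 0.1045, 0.0342, 0.0000.
ρ = 0.2892; 0.2892 < 1, so it converges for any x₀.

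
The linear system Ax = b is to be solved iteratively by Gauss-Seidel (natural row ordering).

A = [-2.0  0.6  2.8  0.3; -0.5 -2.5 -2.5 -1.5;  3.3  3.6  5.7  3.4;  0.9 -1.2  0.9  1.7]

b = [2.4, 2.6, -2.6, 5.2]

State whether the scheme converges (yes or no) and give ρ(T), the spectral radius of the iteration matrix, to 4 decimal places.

Diagonal D = diag(-2, -2.5, 5.7, 1.7); L, U strict lower/upper.
T_GS = -(D+L)⁻¹U: row 0 first, T[0,2] = -(2.8)/(-2) = +1.4000; later rows by forward substitution.
  T[0,:] = [+0.0000 +0.3000 +1.4000 +0.1500]
  T[1,:] = [+0.0000 -0.0600 -1.2800 -0.6300]
  T[2,:] = [+0.0000 -0.1358 -0.0021 -0.2854]
  T[3,:] = [+0.0000 -0.1293 -1.6436 -0.3730]
eigenvalue magnitudes: 1.1299, 0.5393, 0.1555, 0.0000.
ρ = 1.1299; 1.1299 > 1 ⇒ diverges.

no, ρ = 1.1299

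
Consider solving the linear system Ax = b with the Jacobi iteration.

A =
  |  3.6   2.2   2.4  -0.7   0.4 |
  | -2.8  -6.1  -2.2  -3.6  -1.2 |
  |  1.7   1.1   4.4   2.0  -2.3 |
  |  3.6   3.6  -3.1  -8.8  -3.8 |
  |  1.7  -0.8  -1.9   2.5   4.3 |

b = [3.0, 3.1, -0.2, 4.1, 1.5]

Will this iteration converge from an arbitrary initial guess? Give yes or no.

no

Split A = D + L + U, D = diag(3.6, -6.1, 4.4, -8.8, 4.3).
Jacobi T = -D⁻¹(L+U): T[2,1] = -(1.1)/(4.4) = -0.2500; T[2,2] = 0.
  T[0,:] = [+0.0000, -0.6111, -0.6667, +0.1944, -0.1111]
  T[1,:] = [-0.4590, +0.0000, -0.3607, -0.5902, -0.1967]
  T[2,:] = [-0.3864, -0.2500, +0.0000, -0.4545, +0.5227]
  T[3,:] = [+0.4091, +0.4091, -0.3523, +0.0000, -0.4318]
  T[4,:] = [-0.3953, +0.1860, +0.4419, -0.5814, +0.0000]
eigenvalue magnitudes: 1.2443, 0.5632, 0.5035, 0.5035, 0.2257.
ρ(T) = max|λ| = 1.2443; 1.2443 > 1 ⇒ diverges.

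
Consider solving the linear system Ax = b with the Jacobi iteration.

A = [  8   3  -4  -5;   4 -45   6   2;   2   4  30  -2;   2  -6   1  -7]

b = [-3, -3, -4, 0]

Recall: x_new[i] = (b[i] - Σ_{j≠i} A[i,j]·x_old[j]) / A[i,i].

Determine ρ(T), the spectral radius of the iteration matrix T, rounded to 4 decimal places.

A = D + L + U where D = diag(8, -45, 30, -7).
T_J = -D⁻¹(L+U): T[2,3] = -(-2)/(30) = +0.0667; T[2,2] = 0.
  T[0,:] = [+0.0000, -0.3750, +0.5000, +0.6250]
  T[1,:] = [+0.0889, +0.0000, +0.1333, +0.0444]
  T[2,:] = [-0.0667, -0.1333, +0.0000, +0.0667]
  T[3,:] = [+0.2857, -0.8571, +0.1429, +0.0000]
|eigenvalues of T|: 0.4538, 0.3572, 0.3572, 0.0301.
ρ = 0.4538; 0.4538 < 1, so it converges for any x₀.

0.4538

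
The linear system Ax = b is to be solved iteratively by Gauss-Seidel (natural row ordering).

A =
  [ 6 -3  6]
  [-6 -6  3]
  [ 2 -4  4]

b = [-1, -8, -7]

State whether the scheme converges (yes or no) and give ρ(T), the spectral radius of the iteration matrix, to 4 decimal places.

Write A = D+L+U with D = diag(6, -6, 4).
GS T = -(D+L)⁻¹U: row 0 first, T[0,2] = -(6)/(6) = -1.0000; later rows by forward substitution.
  T[0,:] = [+0.0000  +0.5000  -1.0000]
  T[1,:] = [+0.0000  -0.5000  +1.5000]
  T[2,:] = [+0.0000  -0.7500  +2.0000]
|eigenvalues of T|: 1.4114, 0.0886, 0.0000.
ρ = 1.4114; 1.4114 > 1, so it fails to converge.

no, ρ = 1.4114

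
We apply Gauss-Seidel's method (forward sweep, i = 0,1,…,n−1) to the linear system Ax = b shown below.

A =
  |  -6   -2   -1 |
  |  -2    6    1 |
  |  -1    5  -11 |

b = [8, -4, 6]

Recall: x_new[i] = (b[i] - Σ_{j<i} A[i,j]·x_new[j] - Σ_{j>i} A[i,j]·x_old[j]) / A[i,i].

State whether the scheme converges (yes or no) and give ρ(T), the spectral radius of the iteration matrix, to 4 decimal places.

Split A = D + L + U, D = diag(-6, 6, -11).
GS T = -(D+L)⁻¹U: row 0 first, T[0,2] = -(-1)/(-6) = -0.1667; later rows by forward substitution.
  T[0,:] = [+0.0000 -0.3333 -0.1667]
  T[1,:] = [+0.0000 -0.1111 -0.2222]
  T[2,:] = [+0.0000 -0.0202 -0.0859]
|roots of det(T-λI)|: 0.1667, 0.0303, 0.0000.
spectral radius ρ = 0.1667; 0.1667 < 1, so it converges for any x₀.

yes, ρ = 0.1667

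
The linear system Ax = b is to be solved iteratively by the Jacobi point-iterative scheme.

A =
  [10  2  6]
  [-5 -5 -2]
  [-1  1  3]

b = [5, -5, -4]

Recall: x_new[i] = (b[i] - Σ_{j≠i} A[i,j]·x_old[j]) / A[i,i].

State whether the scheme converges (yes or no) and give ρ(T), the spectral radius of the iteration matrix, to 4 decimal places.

yes, ρ = 0.6368

Write A = D+L+U with D = diag(10, -5, 3).
Jacobi T = -D⁻¹(L+U): T[0,2] = -(6)/(10) = -0.6000; T[0,0] = 0.
  T[0,:] = [+0.0000 -0.2000 -0.6000]
  T[1,:] = [-1.0000 +0.0000 -0.4000]
  T[2,:] = [+0.3333 -0.3333 +0.0000]
|roots of det(T-λI)|: 0.6368, 0.5217, 0.5217.
ρ(T) = max|λ| = 0.6368; 0.6368 < 1, so it converges for any x₀.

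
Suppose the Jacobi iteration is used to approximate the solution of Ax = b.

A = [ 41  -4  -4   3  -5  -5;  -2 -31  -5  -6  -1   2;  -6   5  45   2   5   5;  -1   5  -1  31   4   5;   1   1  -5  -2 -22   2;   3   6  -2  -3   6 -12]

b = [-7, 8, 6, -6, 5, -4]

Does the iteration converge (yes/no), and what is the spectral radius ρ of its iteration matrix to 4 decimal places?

Let D = diag(41, -31, 45, 31, -22, -12); L, U the strict triangles.
Jacobi T = -D⁻¹(L+U): T[2,4] = -(5)/(45) = -0.1111; T[2,2] = 0.
  T[0,:] = [+0.0000  +0.0976  +0.0976  -0.0732  +0.1220  +0.1220]
  T[1,:] = [-0.0645  +0.0000  -0.1613  -0.1935  -0.0323  +0.0645]
  T[2,:] = [+0.1333  -0.1111  +0.0000  -0.0444  -0.1111  -0.1111]
  T[3,:] = [+0.0323  -0.1613  +0.0323  +0.0000  -0.1290  -0.1613]
  T[4,:] = [+0.0455  +0.0455  -0.2273  -0.0909  +0.0000  +0.0909]
  T[5,:] = [+0.2500  +0.5000  -0.1667  -0.2500  +0.5000  +0.0000]
|eigenvalues of T|: 0.5555, 0.3345, 0.3345, 0.1518, 0.0936, 0.0213.
spectral radius ρ = 0.5555; 0.5555 < 1: convergent.

yes, ρ = 0.5555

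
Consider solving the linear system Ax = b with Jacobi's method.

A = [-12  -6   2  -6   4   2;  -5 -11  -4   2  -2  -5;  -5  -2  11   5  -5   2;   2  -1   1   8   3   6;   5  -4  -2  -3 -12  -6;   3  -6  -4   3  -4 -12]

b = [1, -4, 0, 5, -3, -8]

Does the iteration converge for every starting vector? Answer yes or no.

no

A = D + L + U where D = diag(-12, -11, 11, 8, -12, -12).
Jacobi T = -D⁻¹(L+U): T[3,1] = -(-1)/(8) = +0.1250; T[3,3] = 0.
  T[0,:] = [+0.0000, -0.5000, +0.1667, -0.5000, +0.3333, +0.1667]
  T[1,:] = [-0.4545, +0.0000, -0.3636, +0.1818, -0.1818, -0.4545]
  T[2,:] = [+0.4545, +0.1818, +0.0000, -0.4545, +0.4545, -0.1818]
  T[3,:] = [-0.2500, +0.1250, -0.1250, +0.0000, -0.3750, -0.7500]
  T[4,:] = [+0.4167, -0.3333, -0.1667, -0.2500, +0.0000, -0.5000]
  T[5,:] = [+0.2500, -0.5000, -0.3333, +0.2500, -0.3333, +0.0000]
|eigenvalues of T|: 1.1233, 0.6825, 0.6825, 0.3499, 0.2578, 0.2578.
ρ(T) = max|λ| = 1.1233; 1.1233 > 1 ⇒ diverges.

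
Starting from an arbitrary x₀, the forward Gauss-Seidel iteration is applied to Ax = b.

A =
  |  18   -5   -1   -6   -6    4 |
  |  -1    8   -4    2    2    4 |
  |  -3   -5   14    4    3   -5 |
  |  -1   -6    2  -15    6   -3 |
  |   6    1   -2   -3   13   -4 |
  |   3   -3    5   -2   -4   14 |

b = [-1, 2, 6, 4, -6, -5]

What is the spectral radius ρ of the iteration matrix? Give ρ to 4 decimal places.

0.5893

Let D = diag(18, 8, 14, -15, 13, 14); L, U the strict triangles.
Gauss-Seidel: T = -(D+L)⁻¹U, row 0 first, T[0,4] = -(-6)/(18) = +0.3333; later rows by forward substitution.
  T[0,:] = [+0.0000, +0.2778, +0.0556, +0.3333, +0.3333, -0.2222]
  T[1,:] = [+0.0000, +0.0347, +0.5069, -0.2083, -0.2083, -0.5278]
  T[2,:] = [+0.0000, +0.0719, +0.1930, -0.2887, -0.2173, +0.1210]
  T[3,:] = [+0.0000, -0.0228, -0.1808, +0.0226, +0.4321, +0.0421]
  T[4,:] = [+0.0000, -0.1251, -0.0767, -0.1770, -0.0715, +0.4792]
  T[5,:] = [+0.0000, -0.1168, -0.0199, -0.0603, +0.0028, +0.0342]
moduli |λ_i(T)| = 0.5893, 0.2840, 0.2776, 0.2776, 0.0811, 0.0000.
ρ(T) = max|λ| = 0.5893; 0.5893 < 1 ⇒ converges.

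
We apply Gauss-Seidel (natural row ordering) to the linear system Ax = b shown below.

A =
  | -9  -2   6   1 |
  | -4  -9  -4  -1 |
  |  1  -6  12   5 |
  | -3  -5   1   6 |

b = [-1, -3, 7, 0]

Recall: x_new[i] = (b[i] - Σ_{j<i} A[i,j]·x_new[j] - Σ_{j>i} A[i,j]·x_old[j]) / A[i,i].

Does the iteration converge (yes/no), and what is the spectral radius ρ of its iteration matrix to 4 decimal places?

Write A = D+L+U with D = diag(-9, -9, 12, 6).
GS T = -(D+L)⁻¹U: row 0 first, T[0,1] = -(-2)/(-9) = -0.2222; later rows by forward substitution.
  T[0,:] = [+0.0000, -0.2222, +0.6667, +0.1111]
  T[1,:] = [+0.0000, +0.0988, -0.7407, -0.1605]
  T[2,:] = [+0.0000, +0.0679, -0.4259, -0.5062]
  T[3,:] = [+0.0000, -0.0401, -0.2130, +0.0062]
moduli |λ_i(T)| = 0.5725, 0.1896, 0.1896, 0.0000.
ρ(T) = max|λ| = 0.5725; 0.5725 < 1, so it converges for any x₀.

yes, ρ = 0.5725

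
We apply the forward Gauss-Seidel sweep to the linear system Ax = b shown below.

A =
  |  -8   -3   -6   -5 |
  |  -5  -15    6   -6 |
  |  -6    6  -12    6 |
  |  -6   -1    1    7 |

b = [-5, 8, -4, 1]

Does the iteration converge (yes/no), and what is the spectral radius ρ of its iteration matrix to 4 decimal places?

Write A = D+L+U with D = diag(-8, -15, -12, 7).
Gauss-Seidel: T = -(D+L)⁻¹U, row 0 first, T[0,3] = -(-5)/(-8) = -0.6250; later rows by forward substitution.
  T[0,:] = [+0.0000 -0.3750 -0.7500 -0.6250]
  T[1,:] = [+0.0000 +0.1250 +0.6500 -0.1917]
  T[2,:] = [+0.0000 +0.2500 +0.7000 +0.7167]
  T[3,:] = [+0.0000 -0.3393 -0.6500 -0.6655]
|eigenvalues of T|: 0.5155, 0.3531, 0.3531, 0.0000.
ρ(T) = max|λ| = 0.5155; 0.5155 < 1, so it converges for any x₀.

yes, ρ = 0.5155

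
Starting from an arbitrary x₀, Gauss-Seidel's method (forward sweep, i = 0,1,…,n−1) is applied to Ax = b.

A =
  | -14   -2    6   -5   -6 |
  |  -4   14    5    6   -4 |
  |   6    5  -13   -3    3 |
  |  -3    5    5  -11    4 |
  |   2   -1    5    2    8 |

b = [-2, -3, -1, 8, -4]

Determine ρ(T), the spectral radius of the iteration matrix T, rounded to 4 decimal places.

A = D + L + U where D = diag(-14, 14, -13, -11, 8).
Gauss-Seidel: T = -(D+L)⁻¹U, row 0 first, T[0,3] = -(-5)/(-14) = -0.3571; later rows by forward substitution.
  T[0,:] = [+0.0000  -0.1429  +0.4286  -0.3571  -0.4286]
  T[1,:] = [+0.0000  -0.0408  -0.2347  -0.5306  +0.1633]
  T[2,:] = [+0.0000  -0.0816  +0.1075  -0.5997  +0.0958]
  T[3,:] = [+0.0000  -0.0167  -0.1747  -0.4164  +0.5983]
  T[4,:] = [+0.0000  +0.0858  -0.1600  +0.5019  -0.0819]
|roots of det(T-λI)|: 0.8990, 0.5020, 0.0487, 0.0487, 0.0000.
ρ = 0.8990; 0.8990 < 1 ⇒ converges.

0.8990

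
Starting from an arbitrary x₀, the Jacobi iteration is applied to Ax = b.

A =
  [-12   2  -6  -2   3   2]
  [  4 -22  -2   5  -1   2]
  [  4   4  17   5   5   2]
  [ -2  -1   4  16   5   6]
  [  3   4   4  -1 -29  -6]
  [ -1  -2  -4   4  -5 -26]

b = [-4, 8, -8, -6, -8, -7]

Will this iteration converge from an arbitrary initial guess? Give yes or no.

yes

Split A = D + L + U, D = diag(-12, -22, 17, 16, -29, -26).
Jacobi T = -D⁻¹(L+U): T[2,1] = -(4)/(17) = -0.2353; T[2,2] = 0.
  T[0,:] = [+0.0000 +0.1667 -0.5000 -0.1667 +0.2500 +0.1667]
  T[1,:] = [+0.1818 +0.0000 -0.0909 +0.2273 -0.0455 +0.0909]
  T[2,:] = [-0.2353 -0.2353 +0.0000 -0.2941 -0.2941 -0.1176]
  T[3,:] = [+0.1250 +0.0625 -0.2500 +0.0000 -0.3125 -0.3750]
  T[4,:] = [+0.1034 +0.1379 +0.1379 -0.0345 +0.0000 -0.2069]
  T[5,:] = [-0.0385 -0.0769 -0.1538 +0.1538 -0.1923 +0.0000]
moduli |λ_i(T)| = 0.5839, 0.3259, 0.3259, 0.1815, 0.1265, 0.1265.
spectral radius ρ = 0.5839; 0.5839 < 1: convergent.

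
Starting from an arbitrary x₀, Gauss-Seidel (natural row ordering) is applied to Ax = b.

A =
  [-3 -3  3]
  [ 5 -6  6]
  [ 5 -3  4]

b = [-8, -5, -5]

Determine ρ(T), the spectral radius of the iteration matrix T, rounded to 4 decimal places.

1.5270

Write A = D+L+U with D = diag(-3, -6, 4).
GS T = -(D+L)⁻¹U: row 0 first, T[0,1] = -(-3)/(-3) = -1.0000; later rows by forward substitution.
  T[0,:] = [+0.0000, -1.0000, +1.0000]
  T[1,:] = [+0.0000, -0.8333, +1.8333]
  T[2,:] = [+0.0000, +0.6250, +0.1250]
|roots of det(T-λI)|: 1.5270, 0.8186, 0.0000.
ρ = 1.5270; 1.5270 > 1, so it fails to converge.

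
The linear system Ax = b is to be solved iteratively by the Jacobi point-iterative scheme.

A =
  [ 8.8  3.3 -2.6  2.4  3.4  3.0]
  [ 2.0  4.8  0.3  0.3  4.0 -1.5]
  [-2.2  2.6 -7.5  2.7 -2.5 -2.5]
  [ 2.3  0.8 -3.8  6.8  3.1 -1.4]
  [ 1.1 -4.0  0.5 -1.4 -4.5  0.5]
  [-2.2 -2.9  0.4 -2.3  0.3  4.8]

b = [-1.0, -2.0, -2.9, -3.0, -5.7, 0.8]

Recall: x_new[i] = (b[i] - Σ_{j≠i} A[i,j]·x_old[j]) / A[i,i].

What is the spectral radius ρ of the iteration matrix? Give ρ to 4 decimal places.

Split A = D + L + U, D = diag(8.8, 4.8, -7.5, 6.8, -4.5, 4.8).
T_J = -D⁻¹(L+U): T[0,1] = -(3.3)/(8.8) = -0.3750; T[0,0] = 0.
  T[0,:] = [+0.0000 -0.3750 +0.2955 -0.2727 -0.3864 -0.3409]
  T[1,:] = [-0.4167 +0.0000 -0.0625 -0.0625 -0.8333 +0.3125]
  T[2,:] = [-0.2933 +0.3467 +0.0000 +0.3600 -0.3333 -0.3333]
  T[3,:] = [-0.3382 -0.1176 +0.5588 +0.0000 -0.4559 +0.2059]
  T[4,:] = [+0.2444 -0.8889 +0.1111 -0.3111 +0.0000 +0.1111]
  T[5,:] = [+0.4583 +0.6042 -0.0833 +0.4792 -0.0625 +0.0000]
moduli |λ_i(T)| = 1.3099, 1.0939, 0.6027, 0.6027, 0.3739, 0.3375.
ρ = 1.3099; 1.3099 > 1, so it fails to converge.

1.3099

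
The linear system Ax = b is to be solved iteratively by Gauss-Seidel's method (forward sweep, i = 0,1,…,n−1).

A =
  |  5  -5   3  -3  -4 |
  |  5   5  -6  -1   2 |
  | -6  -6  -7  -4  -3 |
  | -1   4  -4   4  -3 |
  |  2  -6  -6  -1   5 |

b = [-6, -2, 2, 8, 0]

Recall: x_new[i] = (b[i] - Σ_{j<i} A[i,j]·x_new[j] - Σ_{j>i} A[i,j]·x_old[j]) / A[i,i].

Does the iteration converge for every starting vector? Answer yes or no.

Diagonal D = diag(5, 5, -7, 4, 5); L, U strict lower/upper.
Gauss-Seidel: T = -(D+L)⁻¹U, row 0 first, T[0,3] = -(-3)/(5) = +0.6000; later rows by forward substitution.
  T[0,:] = [+0.0000, +1.0000, -0.6000, +0.6000, +0.8000]
  T[1,:] = [+0.0000, -1.0000, +1.8000, -0.4000, -1.2000]
  T[2,:] = [+0.0000, -0.0000, -1.0286, -0.7429, -0.0857]
  T[3,:] = [+0.0000, +1.2500, -2.9786, -0.1929, +2.0643]
  T[4,:] = [+0.0000, -1.3500, +0.5700, -1.6500, -1.4500]
|eigenvalues of T|: 1.6522, 1.2614, 1.2614, 0.0783, 0.0000.
ρ = 1.6522; 1.6522 > 1: divergent.

no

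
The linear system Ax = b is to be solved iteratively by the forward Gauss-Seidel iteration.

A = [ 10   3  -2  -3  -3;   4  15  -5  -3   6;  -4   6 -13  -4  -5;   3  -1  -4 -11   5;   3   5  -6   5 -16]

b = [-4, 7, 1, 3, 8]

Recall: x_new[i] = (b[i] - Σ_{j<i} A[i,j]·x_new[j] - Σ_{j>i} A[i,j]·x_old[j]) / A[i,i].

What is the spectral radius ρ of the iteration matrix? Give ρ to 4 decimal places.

Let D = diag(10, 15, -13, -11, -16); L, U the strict triangles.
Gauss-Seidel: T = -(D+L)⁻¹U, row 0 first, T[0,4] = -(-3)/(10) = +0.3000; later rows by forward substitution.
  T[0,:] = [+0.0000 -0.3000 +0.2000 +0.3000 +0.3000]
  T[1,:] = [+0.0000 +0.0800 +0.2800 +0.1200 -0.4800]
  T[2,:] = [+0.0000 +0.1292 +0.0677 -0.3446 -0.6985]
  T[3,:] = [+0.0000 -0.1361 +0.0045 +0.1962 +0.8340]
  T[4,:] = [+0.0000 -0.1222 +0.1010 +0.2843 +0.4288]
|eigenvalues of T|: 0.8204, 0.2181, 0.1211, 0.1211, 0.0000.
ρ(T) = max|λ| = 0.8204; 0.8204 < 1: convergent.

0.8204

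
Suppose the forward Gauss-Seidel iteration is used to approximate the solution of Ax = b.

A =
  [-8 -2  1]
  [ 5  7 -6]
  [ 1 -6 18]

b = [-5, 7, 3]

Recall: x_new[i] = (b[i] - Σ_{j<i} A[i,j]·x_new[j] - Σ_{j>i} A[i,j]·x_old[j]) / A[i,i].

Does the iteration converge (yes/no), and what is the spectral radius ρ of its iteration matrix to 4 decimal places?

yes, ρ = 0.4538

A = D + L + U where D = diag(-8, 7, 18).
GS T = -(D+L)⁻¹U: row 0 first, T[0,2] = -(1)/(-8) = +0.1250; later rows by forward substitution.
  T[0,:] = [+0.0000 -0.2500 +0.1250]
  T[1,:] = [+0.0000 +0.1786 +0.7679]
  T[2,:] = [+0.0000 +0.0734 +0.2490]
|roots of det(T-λI)|: 0.4538, 0.0262, 0.0000.
ρ(T) = max|λ| = 0.4538; 0.4538 < 1: convergent.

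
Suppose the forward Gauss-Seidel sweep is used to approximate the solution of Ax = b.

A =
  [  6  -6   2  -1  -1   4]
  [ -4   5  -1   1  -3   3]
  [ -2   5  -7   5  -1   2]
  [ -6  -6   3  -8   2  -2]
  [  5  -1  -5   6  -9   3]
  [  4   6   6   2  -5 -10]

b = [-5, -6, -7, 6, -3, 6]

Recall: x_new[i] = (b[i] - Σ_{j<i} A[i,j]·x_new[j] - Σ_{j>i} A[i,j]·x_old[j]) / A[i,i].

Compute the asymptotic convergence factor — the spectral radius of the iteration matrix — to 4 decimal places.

1.2391

Write A = D+L+U with D = diag(6, 5, -7, -8, -9, -10).
Gauss-Seidel: T = -(D+L)⁻¹U, row 0 first, T[0,4] = -(-1)/(6) = +0.1667; later rows by forward substitution.
  T[0,:] = [+0.0000  +1.0000  -0.3333  +0.1667  +0.1667  -0.6667]
  T[1,:] = [+0.0000  +0.8000  -0.0667  -0.0667  +0.7333  -1.1333]
  T[2,:] = [+0.0000  +0.2857  +0.0476  +0.6190  +0.3333  -0.3333]
  T[3,:] = [+0.0000  -1.2429  +0.3179  +0.1571  -0.3000  +0.9750]
  T[4,:] = [+0.0000  -0.5206  +0.0077  -0.1392  -0.3741  +0.9241]
  T[5,:] = [+0.0000  +1.0632  -0.0850  +0.4991  +0.8337  -1.4137]
eigenvalue magnitudes: 1.2391, 0.9112, 0.6497, 0.1518, 0.0428, 0.0000.
spectral radius ρ = 1.2391; 1.2391 > 1: divergent.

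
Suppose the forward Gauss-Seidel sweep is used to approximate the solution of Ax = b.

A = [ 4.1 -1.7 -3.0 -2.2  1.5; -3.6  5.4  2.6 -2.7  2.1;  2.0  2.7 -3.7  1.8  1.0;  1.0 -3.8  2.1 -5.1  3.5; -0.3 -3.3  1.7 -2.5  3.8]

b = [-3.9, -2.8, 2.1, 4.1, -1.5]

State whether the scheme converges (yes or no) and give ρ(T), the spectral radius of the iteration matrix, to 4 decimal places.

no, ρ = 1.1345

A = D + L + U where D = diag(4.1, 5.4, -3.7, -5.1, 3.8).
T_GS = -(D+L)⁻¹U: row 0 first, T[0,1] = -(-1.7)/(4.1) = +0.4146; later rows by forward substitution.
  T[0,:] = [+0.0000, +0.4146, +0.7317, +0.5366, -0.3659]
  T[1,:] = [+0.0000, +0.2764, +0.0063, +0.8577, -0.6328]
  T[2,:] = [+0.0000, +0.4258, +0.4001, +1.4024, -0.3893]
  T[3,:] = [+0.0000, +0.0507, +0.3035, +0.0436, +0.9257]
  T[4,:] = [+0.0000, +0.1156, +0.0839, +0.1885, +0.2048]
|λ(T)| sorted: 1.1345, 0.1826, 0.1826, 0.1391, 0.0000.
ρ = 1.1345; 1.1345 > 1 ⇒ diverges.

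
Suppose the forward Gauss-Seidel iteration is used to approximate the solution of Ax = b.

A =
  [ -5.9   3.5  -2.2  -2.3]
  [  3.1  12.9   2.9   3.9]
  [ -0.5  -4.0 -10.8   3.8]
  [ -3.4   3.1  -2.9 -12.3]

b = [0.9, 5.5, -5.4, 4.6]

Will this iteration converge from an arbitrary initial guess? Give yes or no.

Diagonal D = diag(-5.9, 12.9, -10.8, -12.3); L, U strict lower/upper.
Gauss-Seidel: T = -(D+L)⁻¹U, row 0 first, T[0,1] = -(3.5)/(-5.9) = +0.5932; later rows by forward substitution.
  T[0,:] = [+0.0000 +0.5932 -0.3729 -0.3898]
  T[1,:] = [+0.0000 -0.1426 -0.1352 -0.2086]
  T[2,:] = [+0.0000 +0.0253 +0.0673 +0.4472]
  T[3,:] = [+0.0000 -0.2059 +0.0531 -0.0503]
|roots of det(T-λI)|: 0.2822, 0.2144, 0.2144, 0.0000.
ρ = 0.2822; 0.2822 < 1: convergent.

yes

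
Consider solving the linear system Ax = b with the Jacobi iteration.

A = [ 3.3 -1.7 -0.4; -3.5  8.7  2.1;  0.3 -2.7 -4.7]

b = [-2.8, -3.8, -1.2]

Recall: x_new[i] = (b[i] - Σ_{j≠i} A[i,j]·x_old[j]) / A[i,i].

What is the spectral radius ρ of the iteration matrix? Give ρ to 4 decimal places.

A = D + L + U where D = diag(3.3, 8.7, -4.7).
T_J = -D⁻¹(L+U): T[1,2] = -(2.1)/(8.7) = -0.2414; T[1,1] = 0.
  T[0,:] = [+0.0000, +0.5152, +0.1212]
  T[1,:] = [+0.4023, +0.0000, -0.2414]
  T[2,:] = [+0.0638, -0.5745, +0.0000]
|λ(T)| sorted: 0.6402, 0.5352, 0.1049.
spectral radius ρ = 0.6402; 0.6402 < 1, so it converges for any x₀.

0.6402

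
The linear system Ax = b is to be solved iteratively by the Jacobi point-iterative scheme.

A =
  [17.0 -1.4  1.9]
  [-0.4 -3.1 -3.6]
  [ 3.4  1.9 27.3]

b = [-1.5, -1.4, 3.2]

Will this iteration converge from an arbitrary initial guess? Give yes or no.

yes

Split A = D + L + U, D = diag(17, -3.1, 27.3).
T_J = -D⁻¹(L+U): T[1,2] = -(-3.6)/(-3.1) = -1.1613; T[1,1] = 0.
  T[0,:] = [+0.0000, +0.0824, -0.1118]
  T[1,:] = [-0.1290, +0.0000, -1.1613]
  T[2,:] = [-0.1245, -0.0696, +0.0000]
eigenvalue magnitudes: 0.3408, 0.1789, 0.1789.
spectral radius ρ = 0.3408; 0.3408 < 1, so it converges for any x₀.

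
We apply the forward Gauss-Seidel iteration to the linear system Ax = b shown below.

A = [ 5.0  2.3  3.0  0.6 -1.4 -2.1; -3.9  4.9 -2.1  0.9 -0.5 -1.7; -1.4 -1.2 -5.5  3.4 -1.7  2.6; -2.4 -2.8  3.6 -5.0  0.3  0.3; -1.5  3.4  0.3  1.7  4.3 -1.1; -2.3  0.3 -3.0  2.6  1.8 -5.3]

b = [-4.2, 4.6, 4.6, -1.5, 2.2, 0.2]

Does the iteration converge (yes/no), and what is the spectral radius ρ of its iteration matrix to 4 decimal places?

no, ρ = 1.1589

A = D + L + U where D = diag(5, 4.9, -5.5, -5, 4.3, -5.3).
GS T = -(D+L)⁻¹U: row 0 first, T[0,2] = -(3)/(5) = -0.6000; later rows by forward substitution.
  T[0,:] = [+0.0000, -0.4600, -0.6000, -0.1200, +0.2800, +0.4200]
  T[1,:] = [+0.0000, -0.3661, -0.0490, -0.2792, +0.3249, +0.6812]
  T[2,:] = [+0.0000, +0.1970, +0.1634, +0.7096, -0.4513, +0.2172]
  T[3,:] = [+0.0000, +0.5676, +0.4331, +0.7249, -0.5812, -0.3667]
  T[4,:] = [+0.0000, -0.1091, -0.3532, -0.1572, +0.1021, -0.0065]
  T[5,:] = [+0.0000, +0.3088, +0.2576, -0.0632, -0.0982, -0.4487]
|eigenvalues of T|: 1.1589, 0.8881, 0.2179, 0.0731, 0.0495, 0.0000.
ρ(T) = max|λ| = 1.1589; 1.1589 > 1: divergent.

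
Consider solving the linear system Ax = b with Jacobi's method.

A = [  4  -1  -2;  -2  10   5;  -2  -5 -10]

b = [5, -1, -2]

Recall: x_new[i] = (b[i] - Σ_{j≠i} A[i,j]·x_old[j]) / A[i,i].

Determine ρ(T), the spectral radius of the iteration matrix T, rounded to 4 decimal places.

0.5000

Diagonal D = diag(4, 10, -10); L, U strict lower/upper.
Jacobi: T = -D⁻¹(L+U), T[0,2] = -(-2)/(4) = +0.5000; T[0,0] = 0.
  T[0,:] = [+0.0000 +0.2500 +0.5000]
  T[1,:] = [+0.2000 +0.0000 -0.5000]
  T[2,:] = [-0.2000 -0.5000 +0.0000]
eigenvalue magnitudes: 0.5000, 0.3618, 0.1382.
spectral radius ρ = 0.5000; 0.5000 < 1 ⇒ converges.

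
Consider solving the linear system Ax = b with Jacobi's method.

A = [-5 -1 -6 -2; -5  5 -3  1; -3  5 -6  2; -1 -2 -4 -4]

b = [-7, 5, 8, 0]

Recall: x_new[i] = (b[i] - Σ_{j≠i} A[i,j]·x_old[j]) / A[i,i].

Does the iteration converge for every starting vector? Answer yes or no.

Split A = D + L + U, D = diag(-5, 5, -6, -4).
Jacobi: T = -D⁻¹(L+U), T[2,0] = -(-3)/(-6) = -0.5000; T[2,2] = 0.
  T[0,:] = [+0.0000 -0.2000 -1.2000 -0.4000]
  T[1,:] = [+1.0000 +0.0000 +0.6000 -0.2000]
  T[2,:] = [-0.5000 +0.8333 +0.0000 +0.3333]
  T[3,:] = [-0.2500 -0.5000 -1.0000 +0.0000]
|eigenvalues of T|: 1.2524, 0.6478, 0.6478, 0.5264.
spectral radius ρ = 1.2524; 1.2524 > 1: divergent.

no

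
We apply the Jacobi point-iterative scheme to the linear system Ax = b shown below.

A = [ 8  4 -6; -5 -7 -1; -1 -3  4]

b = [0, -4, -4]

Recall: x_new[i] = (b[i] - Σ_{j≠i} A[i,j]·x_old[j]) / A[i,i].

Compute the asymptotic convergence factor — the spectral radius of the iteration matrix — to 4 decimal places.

A = D + L + U where D = diag(8, -7, 4).
T_J = -D⁻¹(L+U): T[1,2] = -(-1)/(-7) = -0.1429; T[1,1] = 0.
  T[0,:] = [+0.0000, -0.5000, +0.7500]
  T[1,:] = [-0.7143, +0.0000, -0.1429]
  T[2,:] = [+0.2500, +0.7500, +0.0000]
|eigenvalues of T|: 0.9237, 0.6447, 0.6447.
ρ = 0.9237; 0.9237 < 1, so it converges for any x₀.

0.9237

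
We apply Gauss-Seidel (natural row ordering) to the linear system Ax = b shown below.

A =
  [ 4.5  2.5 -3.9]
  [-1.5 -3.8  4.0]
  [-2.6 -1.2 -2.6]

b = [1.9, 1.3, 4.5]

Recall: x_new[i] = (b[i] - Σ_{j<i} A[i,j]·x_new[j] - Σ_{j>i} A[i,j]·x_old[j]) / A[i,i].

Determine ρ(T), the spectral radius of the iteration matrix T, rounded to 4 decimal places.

1.3946

Write A = D+L+U with D = diag(4.5, -3.8, -2.6).
Gauss-Seidel: T = -(D+L)⁻¹U, row 0 first, T[0,1] = -(2.5)/(4.5) = -0.5556; later rows by forward substitution.
  T[0,:] = [+0.0000, -0.5556, +0.8667]
  T[1,:] = [+0.0000, +0.2193, +0.7105]
  T[2,:] = [+0.0000, +0.4543, -1.1946]
moduli |λ_i(T)| = 1.3946, 0.4193, 0.0000.
ρ(T) = max|λ| = 1.3946; 1.3946 > 1, so it fails to converge.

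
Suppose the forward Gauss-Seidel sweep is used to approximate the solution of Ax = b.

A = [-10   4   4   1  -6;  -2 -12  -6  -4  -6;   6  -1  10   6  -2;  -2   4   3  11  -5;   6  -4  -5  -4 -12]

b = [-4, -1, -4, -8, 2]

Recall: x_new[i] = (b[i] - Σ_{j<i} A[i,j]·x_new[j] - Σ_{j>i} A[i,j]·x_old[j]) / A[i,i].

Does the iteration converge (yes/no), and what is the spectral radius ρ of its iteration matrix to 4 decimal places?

Split A = D + L + U, D = diag(-10, -12, 10, 11, -12).
T_GS = -(D+L)⁻¹U: row 0 first, T[0,2] = -(4)/(-10) = +0.4000; later rows by forward substitution.
  T[0,:] = [+0.0000 +0.4000 +0.4000 +0.1000 -0.6000]
  T[1,:] = [+0.0000 -0.0667 -0.5667 -0.3500 -0.4000]
  T[2,:] = [+0.0000 -0.2467 -0.2967 -0.6950 +0.5200]
  T[3,:] = [+0.0000 +0.1642 +0.3597 +0.3350 +0.3491]
  T[4,:] = [+0.0000 +0.2703 +0.3926 +0.3446 -0.4997]
eigenvalue magnitudes: 0.8979, 0.4019, 0.4019, 0.1881, 0.0000.
ρ = 0.8979; 0.8979 < 1 ⇒ converges.

yes, ρ = 0.8979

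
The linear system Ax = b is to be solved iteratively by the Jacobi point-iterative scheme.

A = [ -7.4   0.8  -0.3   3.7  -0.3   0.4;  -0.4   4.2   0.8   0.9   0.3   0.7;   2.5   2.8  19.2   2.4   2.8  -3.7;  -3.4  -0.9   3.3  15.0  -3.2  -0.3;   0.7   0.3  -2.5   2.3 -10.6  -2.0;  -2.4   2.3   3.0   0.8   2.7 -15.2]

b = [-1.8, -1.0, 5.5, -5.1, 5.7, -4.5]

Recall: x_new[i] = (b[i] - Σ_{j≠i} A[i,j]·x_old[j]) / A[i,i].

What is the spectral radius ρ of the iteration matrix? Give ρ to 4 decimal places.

Diagonal D = diag(-7.4, 4.2, 19.2, 15, -10.6, -15.2); L, U strict lower/upper.
T_J = -D⁻¹(L+U): T[1,5] = -(0.7)/(4.2) = -0.1667; T[1,1] = 0.
  T[0,:] = [+0.0000, +0.1081, -0.0405, +0.5000, -0.0405, +0.0541]
  T[1,:] = [+0.0952, +0.0000, -0.1905, -0.2143, -0.0714, -0.1667]
  T[2,:] = [-0.1302, -0.1458, +0.0000, -0.1250, -0.1458, +0.1927]
  T[3,:] = [+0.2267, +0.0600, -0.2200, +0.0000, +0.2133, +0.0200]
  T[4,:] = [+0.0660, +0.0283, -0.2358, +0.2170, +0.0000, -0.1887]
  T[5,:] = [-0.1579, +0.1513, +0.1974, +0.0526, +0.1776, +0.0000]
moduli |λ_i(T)| = 0.5403, 0.4249, 0.2583, 0.2362, 0.2362, 0.0854.
ρ = 0.5403; 0.5403 < 1: convergent.

0.5403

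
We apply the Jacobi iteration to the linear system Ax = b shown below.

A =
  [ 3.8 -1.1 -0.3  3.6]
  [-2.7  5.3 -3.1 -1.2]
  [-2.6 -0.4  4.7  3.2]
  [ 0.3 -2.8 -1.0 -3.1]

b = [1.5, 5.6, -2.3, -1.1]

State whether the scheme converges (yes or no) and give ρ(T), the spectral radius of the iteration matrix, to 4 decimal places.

no, ρ = 1.1406

Let D = diag(3.8, 5.3, 4.7, -3.1); L, U the strict triangles.
Jacobi: T = -D⁻¹(L+U), T[1,0] = -(-2.7)/(5.3) = +0.5094; T[1,1] = 0.
  T[0,:] = [+0.0000 +0.2895 +0.0789 -0.9474]
  T[1,:] = [+0.5094 +0.0000 +0.5849 +0.2264]
  T[2,:] = [+0.5532 +0.0851 +0.0000 -0.6809]
  T[3,:] = [+0.0968 -0.9032 -0.3226 +0.0000]
|λ(T)| sorted: 1.1406, 0.9511, 0.9511, 0.2649.
ρ = 1.1406; 1.1406 > 1 ⇒ diverges.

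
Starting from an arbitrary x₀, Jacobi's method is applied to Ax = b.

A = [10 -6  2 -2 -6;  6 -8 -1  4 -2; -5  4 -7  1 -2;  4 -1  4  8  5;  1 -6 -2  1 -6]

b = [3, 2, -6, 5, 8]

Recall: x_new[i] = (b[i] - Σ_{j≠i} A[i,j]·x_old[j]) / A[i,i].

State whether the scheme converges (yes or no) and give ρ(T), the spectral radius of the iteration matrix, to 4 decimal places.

no, ρ = 1.1340

Let D = diag(10, -8, -7, 8, -6); L, U the strict triangles.
Jacobi: T = -D⁻¹(L+U), T[2,1] = -(4)/(-7) = +0.5714; T[2,2] = 0.
  T[0,:] = [+0.0000 +0.6000 -0.2000 +0.2000 +0.6000]
  T[1,:] = [+0.7500 +0.0000 -0.1250 +0.5000 -0.2500]
  T[2,:] = [-0.7143 +0.5714 +0.0000 +0.1429 -0.2857]
  T[3,:] = [-0.5000 +0.1250 -0.5000 +0.0000 -0.6250]
  T[4,:] = [+0.1667 -1.0000 -0.3333 +0.1667 +0.0000]
eigenvalue magnitudes: 1.1340, 0.7739, 0.7739, 0.6146, 0.6146.
ρ(T) = max|λ| = 1.1340; 1.1340 > 1, so it fails to converge.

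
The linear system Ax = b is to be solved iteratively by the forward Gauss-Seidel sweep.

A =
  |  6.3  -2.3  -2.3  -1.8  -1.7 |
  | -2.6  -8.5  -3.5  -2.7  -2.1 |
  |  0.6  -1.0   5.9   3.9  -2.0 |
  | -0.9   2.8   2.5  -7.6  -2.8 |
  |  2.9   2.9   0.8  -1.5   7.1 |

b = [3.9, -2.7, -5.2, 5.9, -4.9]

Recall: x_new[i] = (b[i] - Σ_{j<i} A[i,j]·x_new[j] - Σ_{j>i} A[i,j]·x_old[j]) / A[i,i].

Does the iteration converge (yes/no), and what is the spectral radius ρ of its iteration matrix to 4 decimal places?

Diagonal D = diag(6.3, -8.5, 5.9, -7.6, 7.1); L, U strict lower/upper.
T_GS = -(D+L)⁻¹U: row 0 first, T[0,4] = -(-1.7)/(6.3) = +0.2698; later rows by forward substitution.
  T[0,:] = [+0.0000  +0.3651  +0.3651  +0.2857  +0.2698]
  T[1,:] = [+0.0000  -0.1117  -0.5234  -0.4050  -0.3296]
  T[2,:] = [+0.0000  -0.0561  -0.1258  -0.7587  +0.2557]
  T[3,:] = [+0.0000  -0.1028  -0.2775  -0.4326  -0.4377]
  T[4,:] = [+0.0000  -0.1189  +0.0202  +0.0428  -0.0969]
|roots of det(T-λI)|: 0.8968, 0.3204, 0.2281, 0.2281, 0.0000.
ρ(T) = max|λ| = 0.8968; 0.8968 < 1 ⇒ converges.

yes, ρ = 0.8968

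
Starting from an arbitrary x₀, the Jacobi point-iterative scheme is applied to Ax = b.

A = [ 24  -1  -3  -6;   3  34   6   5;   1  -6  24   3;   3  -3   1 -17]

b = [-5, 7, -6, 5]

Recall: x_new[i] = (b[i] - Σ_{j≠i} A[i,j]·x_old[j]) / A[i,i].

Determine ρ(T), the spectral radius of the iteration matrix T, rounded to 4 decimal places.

Write A = D+L+U with D = diag(24, 34, 24, -17).
Jacobi: T = -D⁻¹(L+U), T[3,2] = -(1)/(-17) = +0.0588; T[3,3] = 0.
  T[0,:] = [+0.0000, +0.0417, +0.1250, +0.2500]
  T[1,:] = [-0.0882, +0.0000, -0.1765, -0.1471]
  T[2,:] = [-0.0417, +0.2500, +0.0000, -0.1250]
  T[3,:] = [+0.1765, -0.1765, +0.0588, +0.0000]
|λ(T)| sorted: 0.2387, 0.1909, 0.1909, 0.0608.
spectral radius ρ = 0.2387; 0.2387 < 1: convergent.

0.2387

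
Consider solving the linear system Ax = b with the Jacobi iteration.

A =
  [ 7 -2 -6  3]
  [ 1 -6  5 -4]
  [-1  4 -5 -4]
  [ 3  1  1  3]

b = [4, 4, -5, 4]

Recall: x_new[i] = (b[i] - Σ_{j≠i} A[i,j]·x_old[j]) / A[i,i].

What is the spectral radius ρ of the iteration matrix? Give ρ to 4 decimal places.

1.5734

Diagonal D = diag(7, -6, -5, 3); L, U strict lower/upper.
T_J = -D⁻¹(L+U): T[1,3] = -(-4)/(-6) = -0.6667; T[1,1] = 0.
  T[0,:] = [+0.0000 +0.2857 +0.8571 -0.4286]
  T[1,:] = [+0.1667 +0.0000 +0.8333 -0.6667]
  T[2,:] = [-0.2000 +0.8000 +0.0000 -0.8000]
  T[3,:] = [-1.0000 -0.3333 -0.3333 +0.0000]
|roots of det(T-λI)|: 1.5734, 0.6559, 0.6559, 0.6026.
ρ(T) = max|λ| = 1.5734; 1.5734 > 1, so it fails to converge.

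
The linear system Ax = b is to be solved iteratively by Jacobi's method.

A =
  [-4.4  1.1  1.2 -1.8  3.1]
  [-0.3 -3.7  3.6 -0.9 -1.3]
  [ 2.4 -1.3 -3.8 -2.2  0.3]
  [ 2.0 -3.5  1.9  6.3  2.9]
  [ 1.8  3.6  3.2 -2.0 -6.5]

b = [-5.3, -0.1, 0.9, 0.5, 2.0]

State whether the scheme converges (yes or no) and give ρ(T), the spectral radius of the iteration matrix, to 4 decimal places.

no, ρ = 1.1947

Split A = D + L + U, D = diag(-4.4, -3.7, -3.8, 6.3, -6.5).
Jacobi T = -D⁻¹(L+U): T[4,0] = -(1.8)/(-6.5) = +0.2769; T[4,4] = 0.
  T[0,:] = [+0.0000 +0.2500 +0.2727 -0.4091 +0.7045]
  T[1,:] = [-0.0811 +0.0000 +0.9730 -0.2432 -0.3514]
  T[2,:] = [+0.6316 -0.3421 +0.0000 -0.5789 +0.0789]
  T[3,:] = [-0.3175 +0.5556 -0.3016 +0.0000 -0.4603]
  T[4,:] = [+0.2769 +0.5538 +0.4923 -0.3077 +0.0000]
|roots of det(T-λI)|: 1.1947, 0.9012, 0.9012, 0.5016, 0.5016.
ρ = 1.1947; 1.1947 > 1, so it fails to converge.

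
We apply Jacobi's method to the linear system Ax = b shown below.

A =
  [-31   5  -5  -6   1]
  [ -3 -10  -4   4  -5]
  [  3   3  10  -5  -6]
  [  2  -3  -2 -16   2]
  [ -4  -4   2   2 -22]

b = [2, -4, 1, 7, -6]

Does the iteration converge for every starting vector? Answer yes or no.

yes

A = D + L + U where D = diag(-31, -10, 10, -16, -22).
T_J = -D⁻¹(L+U): T[2,4] = -(-6)/(10) = +0.6000; T[2,2] = 0.
  T[0,:] = [+0.0000  +0.1613  -0.1613  -0.1935  +0.0323]
  T[1,:] = [-0.3000  +0.0000  -0.4000  +0.4000  -0.5000]
  T[2,:] = [-0.3000  -0.3000  +0.0000  +0.5000  +0.6000]
  T[3,:] = [+0.1250  -0.1875  -0.1250  +0.0000  +0.1250]
  T[4,:] = [-0.1818  -0.1818  +0.0909  +0.0909  +0.0000]
moduli |λ_i(T)| = 0.6540, 0.3567, 0.3567, 0.3158, 0.3158.
ρ(T) = max|λ| = 0.6540; 0.6540 < 1, so it converges for any x₀.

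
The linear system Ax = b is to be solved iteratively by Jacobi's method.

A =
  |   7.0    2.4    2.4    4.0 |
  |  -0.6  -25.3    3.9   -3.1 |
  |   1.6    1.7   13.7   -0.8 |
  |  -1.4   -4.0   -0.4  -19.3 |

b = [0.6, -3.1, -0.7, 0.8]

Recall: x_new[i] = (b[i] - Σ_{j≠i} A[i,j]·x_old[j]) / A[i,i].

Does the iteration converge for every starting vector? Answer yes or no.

yes

Write A = D+L+U with D = diag(7, -25.3, 13.7, -19.3).
Jacobi: T = -D⁻¹(L+U), T[2,3] = -(-0.8)/(13.7) = +0.0584; T[2,2] = 0.
  T[0,:] = [+0.0000, -0.3429, -0.3429, -0.5714]
  T[1,:] = [-0.0237, +0.0000, +0.1542, -0.1225]
  T[2,:] = [-0.1168, -0.1241, +0.0000, +0.0584]
  T[3,:] = [-0.0725, -0.2073, -0.0207, +0.0000]
eigenvalue magnitudes: 0.2899, 0.2116, 0.2116, 0.1315.
ρ = 0.2899; 0.2899 < 1 ⇒ converges.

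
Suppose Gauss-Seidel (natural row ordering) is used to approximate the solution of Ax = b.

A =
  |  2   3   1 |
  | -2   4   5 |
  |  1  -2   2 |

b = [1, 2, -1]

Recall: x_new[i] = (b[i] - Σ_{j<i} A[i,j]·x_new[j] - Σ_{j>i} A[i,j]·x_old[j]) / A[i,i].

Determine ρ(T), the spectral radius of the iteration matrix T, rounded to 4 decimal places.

1.2500

Split A = D + L + U, D = diag(2, 4, 2).
Gauss-Seidel: T = -(D+L)⁻¹U, row 0 first, T[0,1] = -(3)/(2) = -1.5000; later rows by forward substitution.
  T[0,:] = [+0.0000 -1.5000 -0.5000]
  T[1,:] = [+0.0000 -0.7500 -1.5000]
  T[2,:] = [+0.0000 +0.0000 -1.2500]
eigenvalue magnitudes: 1.2500, 0.7500, 0.0000.
spectral radius ρ = 1.2500; 1.2500 > 1: divergent.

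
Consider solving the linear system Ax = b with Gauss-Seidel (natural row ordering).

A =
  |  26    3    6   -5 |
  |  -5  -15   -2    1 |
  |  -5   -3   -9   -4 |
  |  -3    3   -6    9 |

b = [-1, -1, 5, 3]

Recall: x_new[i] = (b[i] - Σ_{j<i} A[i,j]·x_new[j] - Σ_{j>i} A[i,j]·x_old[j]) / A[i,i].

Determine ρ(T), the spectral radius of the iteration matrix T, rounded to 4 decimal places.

Split A = D + L + U, D = diag(26, -15, -9, 9).
GS T = -(D+L)⁻¹U: row 0 first, T[0,1] = -(3)/(26) = -0.1154; later rows by forward substitution.
  T[0,:] = [+0.0000  -0.1154  -0.2308  +0.1923]
  T[1,:] = [+0.0000  +0.0385  -0.0564  +0.0026]
  T[2,:] = [+0.0000  +0.0513  +0.1470  -0.5521]
  T[3,:] = [+0.0000  -0.0171  +0.0399  -0.3048]
|roots of det(T-λI)|: 0.2557, 0.0944, 0.0944, 0.0000.
ρ(T) = max|λ| = 0.2557; 0.2557 < 1 ⇒ converges.

0.2557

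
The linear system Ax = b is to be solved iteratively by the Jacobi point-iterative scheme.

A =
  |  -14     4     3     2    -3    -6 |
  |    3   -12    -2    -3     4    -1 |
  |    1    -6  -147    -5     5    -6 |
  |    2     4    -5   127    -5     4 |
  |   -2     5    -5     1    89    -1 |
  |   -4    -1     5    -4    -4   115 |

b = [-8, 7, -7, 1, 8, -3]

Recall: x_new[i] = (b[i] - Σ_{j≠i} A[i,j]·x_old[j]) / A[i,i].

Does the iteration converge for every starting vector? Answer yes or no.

yes

Let D = diag(-14, -12, -147, 127, 89, 115); L, U the strict triangles.
Jacobi T = -D⁻¹(L+U): T[0,1] = -(4)/(-14) = +0.2857; T[0,0] = 0.
  T[0,:] = [+0.0000, +0.2857, +0.2143, +0.1429, -0.2143, -0.4286]
  T[1,:] = [+0.2500, +0.0000, -0.1667, -0.2500, +0.3333, -0.0833]
  T[2,:] = [+0.0068, -0.0408, +0.0000, -0.0340, +0.0340, -0.0408]
  T[3,:] = [-0.0157, -0.0315, +0.0394, +0.0000, +0.0394, -0.0315]
  T[4,:] = [+0.0225, -0.0562, +0.0562, -0.0112, +0.0000, +0.0112]
  T[5,:] = [+0.0348, +0.0087, -0.0435, +0.0348, +0.0348, +0.0000]
|roots of det(T-λI)|: 0.2341, 0.1889, 0.0983, 0.0983, 0.0790, 0.0790.
ρ(T) = max|λ| = 0.2341; 0.2341 < 1 ⇒ converges.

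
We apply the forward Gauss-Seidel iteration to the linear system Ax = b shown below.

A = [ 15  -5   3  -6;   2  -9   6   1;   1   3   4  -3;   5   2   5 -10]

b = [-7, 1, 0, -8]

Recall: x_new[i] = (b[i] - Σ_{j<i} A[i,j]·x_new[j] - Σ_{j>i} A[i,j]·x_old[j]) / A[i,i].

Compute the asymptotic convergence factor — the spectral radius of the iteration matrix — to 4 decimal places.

0.5277

Write A = D+L+U with D = diag(15, -9, 4, -10).
Gauss-Seidel: T = -(D+L)⁻¹U, row 0 first, T[0,2] = -(3)/(15) = -0.2000; later rows by forward substitution.
  T[0,:] = [+0.0000 +0.3333 -0.2000 +0.4000]
  T[1,:] = [+0.0000 +0.0741 +0.6222 +0.2000]
  T[2,:] = [+0.0000 -0.1389 -0.4167 +0.5000]
  T[3,:] = [+0.0000 +0.1120 -0.1839 +0.4900]
|λ(T)| sorted: 0.5277, 0.3974, 0.3974, 0.0000.
spectral radius ρ = 0.5277; 0.5277 < 1, so it converges for any x₀.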